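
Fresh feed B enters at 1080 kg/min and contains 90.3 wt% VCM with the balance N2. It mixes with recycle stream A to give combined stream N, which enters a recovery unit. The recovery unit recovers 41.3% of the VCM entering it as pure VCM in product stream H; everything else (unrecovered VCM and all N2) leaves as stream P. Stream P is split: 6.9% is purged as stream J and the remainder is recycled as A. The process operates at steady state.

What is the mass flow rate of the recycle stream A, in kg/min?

2589 kg/min

N2 enters only via B and leaves only via the purge: 1080×0.097 = 0.069×(N2 in P), and the recovery unit passes all N2, so N2 in N = N2 in P = 1518.3 kg/min.
VCM in N: m_A = 1080×0.903 + (1−0.069)·(1−0.413)·m_A, so m_A = 975.24/0.4535 = 2150.5 kg/min.
P = (1−0.413)×2150.5 + 1518.3 = 2780.6 kg/min.
Recycle A = (1−0.069)×2780.6 = 2588.7 kg/min.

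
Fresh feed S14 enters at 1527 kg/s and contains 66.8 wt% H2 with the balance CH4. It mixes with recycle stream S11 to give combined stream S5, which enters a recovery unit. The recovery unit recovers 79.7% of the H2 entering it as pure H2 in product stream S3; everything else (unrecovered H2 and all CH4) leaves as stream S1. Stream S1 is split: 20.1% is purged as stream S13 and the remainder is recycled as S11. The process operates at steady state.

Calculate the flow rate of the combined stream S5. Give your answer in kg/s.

CH4 enters only via S14 and leaves only via the purge: 1527×0.332 = 0.201×(CH4 in S1), and the recovery unit passes all CH4, so CH4 in S5 = CH4 in S1 = 2522.2 kg/s.
H2 in S5: m_A = 1527×0.668 + (1−0.201)·(1−0.797)·m_A, so m_A = 1020/0.8378 = 1217.5 kg/s.
S5 = 1217.5 + 2522.2 = 3739.7 kg/s.

3740 kg/s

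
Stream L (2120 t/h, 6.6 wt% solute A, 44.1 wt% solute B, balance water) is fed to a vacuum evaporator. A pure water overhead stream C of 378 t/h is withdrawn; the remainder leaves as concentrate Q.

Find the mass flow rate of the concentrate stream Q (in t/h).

Concentrate = 2120 − 378 = 1742 t/h.

1742 t/h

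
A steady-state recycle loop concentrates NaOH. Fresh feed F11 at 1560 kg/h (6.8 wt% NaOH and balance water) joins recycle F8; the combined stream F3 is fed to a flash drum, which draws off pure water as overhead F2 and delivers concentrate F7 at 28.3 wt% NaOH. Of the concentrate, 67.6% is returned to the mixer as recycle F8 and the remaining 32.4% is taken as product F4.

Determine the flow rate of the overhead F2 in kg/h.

Overall NaOH balance (none leaves overhead): NaOH in fresh feed = NaOH in product, i.e. 1560×0.068 = (1−0.676)·F7·0.283.
F7 = 106.08/(0.283×0.324) = 1156.9 kg/h.
Recycle F8 = 0.676×1156.9 = 782.08 kg/h.
Combined feed F3 = 1560 + 782.08 = 2342.1 kg/h.
Overhead F2 = F3 − F7 = 2342.1 − 1156.9 = 1185.2 kg/h.

1185 kg/h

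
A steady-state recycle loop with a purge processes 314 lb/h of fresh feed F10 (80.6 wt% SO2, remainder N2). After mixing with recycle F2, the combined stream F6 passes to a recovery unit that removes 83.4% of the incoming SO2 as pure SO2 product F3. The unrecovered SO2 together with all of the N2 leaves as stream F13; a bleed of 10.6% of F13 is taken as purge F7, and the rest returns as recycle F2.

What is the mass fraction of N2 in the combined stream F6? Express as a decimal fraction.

0.659

N2 enters only via F10 and leaves only via the purge: 314×0.194 = 0.106×(N2 in F13), and the recovery unit passes all N2, so N2 in F6 = N2 in F13 = 574.68 lb/h.
SO2 in F6: m_A = 314×0.806 + (1−0.106)·(1−0.834)·m_A, so m_A = 253.08/0.8516 = 297.19 lb/h.
F6 = 297.19 + 574.68 = 871.87 lb/h.
N2 fraction in F6 = 574.68/871.87 = 0.659.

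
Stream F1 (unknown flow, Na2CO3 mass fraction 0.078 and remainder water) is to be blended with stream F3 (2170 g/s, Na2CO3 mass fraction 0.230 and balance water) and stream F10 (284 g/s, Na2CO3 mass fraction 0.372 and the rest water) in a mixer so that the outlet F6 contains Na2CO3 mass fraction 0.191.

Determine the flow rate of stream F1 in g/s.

Let F1 be the unknown flow. Total out = 2454 + F1.
Na2CO3 balance: 604.75 + 0.078·F1 = 0.191·(2454 + F1)
(0.078 − 0.191)·F1 = 0.191×2454 − 604.75 = -136.03
F1 = -136.03 / -0.113 = 1203.8 g/s

1204 g/s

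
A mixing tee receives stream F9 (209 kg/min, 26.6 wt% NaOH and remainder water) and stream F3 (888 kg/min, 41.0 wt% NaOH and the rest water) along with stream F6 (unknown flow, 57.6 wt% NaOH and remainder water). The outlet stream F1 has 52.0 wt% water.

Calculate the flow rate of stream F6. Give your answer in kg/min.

1113 kg/min

Let F6 be the unknown flow. Total out = 1097 + F6.
water balance: 677.33 + 0.424·F6 = 0.520·(1097 + F6)
(0.424 − 0.520)·F6 = 0.520×1097 − 677.33 = -106.89
F6 = -106.89 / -0.096 = 1113.4 kg/min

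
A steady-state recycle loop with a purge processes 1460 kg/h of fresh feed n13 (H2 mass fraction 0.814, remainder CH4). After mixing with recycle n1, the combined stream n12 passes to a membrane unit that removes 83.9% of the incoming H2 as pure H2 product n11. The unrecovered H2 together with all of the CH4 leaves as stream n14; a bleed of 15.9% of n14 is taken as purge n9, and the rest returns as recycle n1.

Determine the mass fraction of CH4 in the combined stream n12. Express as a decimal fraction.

0.554

CH4 enters only via n13 and leaves only via the purge: 1460×0.186 = 0.159×(CH4 in n14), and the membrane unit passes all CH4, so CH4 in n12 = CH4 in n14 = 1707.9 kg/h.
H2 in n12: m_A = 1460×0.814 + (1−0.159)·(1−0.839)·m_A, so m_A = 1188.4/0.8646 = 1374.6 kg/h.
n12 = 1374.6 + 1707.9 = 3082.5 kg/h.
CH4 fraction in n12 = 1707.9/3082.5 = 0.554.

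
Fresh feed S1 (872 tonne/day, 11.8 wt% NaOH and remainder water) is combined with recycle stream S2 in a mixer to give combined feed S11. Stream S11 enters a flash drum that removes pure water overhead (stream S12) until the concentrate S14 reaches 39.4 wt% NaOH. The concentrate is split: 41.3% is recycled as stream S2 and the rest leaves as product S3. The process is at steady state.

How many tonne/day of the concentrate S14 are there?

444.9 tonne/day

Overall NaOH balance (none leaves overhead): NaOH in fresh feed = NaOH in product, i.e. 872×0.118 = (1−0.413)·S14·0.394.
S14 = 102.9/(0.394×0.587) = 444.9 tonne/day.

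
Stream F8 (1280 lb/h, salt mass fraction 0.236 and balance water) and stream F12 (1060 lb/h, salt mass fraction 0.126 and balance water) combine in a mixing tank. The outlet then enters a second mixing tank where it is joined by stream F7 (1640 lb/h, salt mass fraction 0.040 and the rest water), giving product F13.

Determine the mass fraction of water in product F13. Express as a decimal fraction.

Overall, product flow = 3980 lb/h.
water in = 1280×0.764 + 1060×0.874 + 1640×0.960 = 3478.8 lb/h.
water fraction in F13 = 0.874.

0.874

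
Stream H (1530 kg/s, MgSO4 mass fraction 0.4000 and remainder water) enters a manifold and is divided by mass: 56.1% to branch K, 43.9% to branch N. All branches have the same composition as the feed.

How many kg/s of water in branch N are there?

Branch N total = 0.439×1530 = 671.67 kg/s.
water in N = 0.600×671.67 = 403 kg/s.

403 kg/s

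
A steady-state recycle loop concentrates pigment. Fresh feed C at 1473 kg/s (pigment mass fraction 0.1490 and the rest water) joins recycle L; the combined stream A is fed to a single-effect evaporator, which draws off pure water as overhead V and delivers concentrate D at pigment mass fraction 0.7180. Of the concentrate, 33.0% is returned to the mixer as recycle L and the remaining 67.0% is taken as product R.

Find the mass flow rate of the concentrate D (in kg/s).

456.2 kg/s

Overall pigment balance (none leaves overhead): pigment in fresh feed = pigment in product, i.e. 1473×0.149 = (1−0.330)·D·0.718.
D = 219.48/(0.718×0.670) = 456.24 kg/s.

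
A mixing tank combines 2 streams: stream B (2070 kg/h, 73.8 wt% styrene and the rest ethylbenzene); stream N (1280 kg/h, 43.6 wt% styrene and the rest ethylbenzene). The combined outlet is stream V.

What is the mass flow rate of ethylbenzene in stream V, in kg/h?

1264 kg/h

ethylbenzene out = ethylbenzene in = 2070×0.262 + 1280×0.564 = 1264.3 kg/h.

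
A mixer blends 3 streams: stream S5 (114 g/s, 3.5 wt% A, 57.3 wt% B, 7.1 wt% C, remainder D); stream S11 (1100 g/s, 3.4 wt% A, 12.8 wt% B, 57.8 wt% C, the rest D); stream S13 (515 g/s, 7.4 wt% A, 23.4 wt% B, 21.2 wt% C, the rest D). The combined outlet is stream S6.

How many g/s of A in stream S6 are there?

A out = A in = 114×0.035 + 1100×0.034 + 515×0.074 = 79.5 g/s.

79.5 g/s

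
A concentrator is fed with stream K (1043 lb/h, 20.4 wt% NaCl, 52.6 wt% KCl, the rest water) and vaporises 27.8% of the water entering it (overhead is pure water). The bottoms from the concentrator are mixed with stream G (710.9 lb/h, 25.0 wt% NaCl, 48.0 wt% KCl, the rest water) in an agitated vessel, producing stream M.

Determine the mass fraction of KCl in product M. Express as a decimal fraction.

0.5311

Vapour removed = 0.278×0.270×1043 = 78.288 lb/h; concentrate = 964.71 lb/h.
KCl reaching the mixer = 548.62 (from concentrate) + 710.9×0.480 = 889.85 lb/h.
Product flow = 964.71 + 710.9 = 1675.6 lb/h; KCl fraction = 0.5311.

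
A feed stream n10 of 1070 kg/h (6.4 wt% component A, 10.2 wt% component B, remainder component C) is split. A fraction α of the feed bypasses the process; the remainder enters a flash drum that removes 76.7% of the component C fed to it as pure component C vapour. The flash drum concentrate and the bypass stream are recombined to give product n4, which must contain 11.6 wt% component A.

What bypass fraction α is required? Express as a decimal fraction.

All 1070×0.064 = 68.48 kg/h of component A reaches n4, so n4 = 68.48/0.116 = 590.34 kg/h and vapour = 479.66 kg/h.
The evaporator receives (1−α)·1070 of feed at 0.834 component C and removes 0.767 of that component C:
0.767×0.834×(1−α)×1070 = 479.66
(1−α) = 479.66/684.46 = 0.7008;  α = 0.2992.

0.299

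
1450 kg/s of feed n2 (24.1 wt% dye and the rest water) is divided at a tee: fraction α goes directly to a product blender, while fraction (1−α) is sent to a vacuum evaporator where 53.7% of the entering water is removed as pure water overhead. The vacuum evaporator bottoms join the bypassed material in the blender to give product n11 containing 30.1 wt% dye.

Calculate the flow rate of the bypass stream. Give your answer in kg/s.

All 1450×0.241 = 349.45 kg/s of dye reaches n11, so n11 = 349.45/0.301 = 1161 kg/s and vapour = 289.04 kg/s.
The evaporator receives (1−α)·1450 of feed at 0.759 water and removes 0.537 of that water:
0.537×0.759×(1−α)×1450 = 289.04
(1−α) = 289.04/591 = 0.4891;  α = 0.5109.
Bypass flow = 0.5109×1450 = 740.85 kg/s.

740.9 kg/s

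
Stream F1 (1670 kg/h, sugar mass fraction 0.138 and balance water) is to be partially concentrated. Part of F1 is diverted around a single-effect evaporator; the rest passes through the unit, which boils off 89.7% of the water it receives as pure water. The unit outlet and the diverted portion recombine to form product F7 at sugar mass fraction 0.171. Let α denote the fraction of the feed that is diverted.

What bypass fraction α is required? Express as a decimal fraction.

All 1670×0.138 = 230.46 kg/h of sugar reaches F7, so F7 = 230.46/0.171 = 1347.7 kg/h and vapour = 322.28 kg/h.
The evaporator receives (1−α)·1670 of feed at 0.862 water and removes 0.897 of that water:
0.897×0.862×(1−α)×1670 = 322.28
(1−α) = 322.28/1291.3 = 0.2496;  α = 0.7504.

0.750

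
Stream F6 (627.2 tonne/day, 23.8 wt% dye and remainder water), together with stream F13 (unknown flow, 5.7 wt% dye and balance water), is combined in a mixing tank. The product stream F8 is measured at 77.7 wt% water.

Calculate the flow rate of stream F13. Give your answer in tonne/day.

Let F13 be the unknown flow. Total out = 627.2 + F13.
water balance: 477.93 + 0.943·F13 = 0.777·(627.2 + F13)
(0.943 − 0.777)·F13 = 0.777×627.2 − 477.93 = 9.408
F13 = 9.408 / 0.166 = 56.675 tonne/day

56.67 tonne/day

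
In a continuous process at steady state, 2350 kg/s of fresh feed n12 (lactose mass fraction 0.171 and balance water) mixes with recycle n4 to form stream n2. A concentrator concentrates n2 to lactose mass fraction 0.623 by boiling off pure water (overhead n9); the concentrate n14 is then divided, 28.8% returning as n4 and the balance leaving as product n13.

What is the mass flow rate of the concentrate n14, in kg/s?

Overall lactose balance (none leaves overhead): lactose in fresh feed = lactose in product, i.e. 2350×0.171 = (1−0.288)·n14·0.623.
n14 = 401.85/(0.623×0.712) = 905.93 kg/s.

905.9 kg/s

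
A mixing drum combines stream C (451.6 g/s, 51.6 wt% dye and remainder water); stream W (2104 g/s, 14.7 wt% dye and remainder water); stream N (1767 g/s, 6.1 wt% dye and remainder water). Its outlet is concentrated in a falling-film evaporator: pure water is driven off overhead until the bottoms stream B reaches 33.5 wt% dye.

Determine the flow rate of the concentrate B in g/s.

1941 g/s

dye entering = 451.6×0.516 + 2104×0.147 + 1767×0.061 = 650.1 g/s.
All dye reports to B, so B = 650.1/0.335 = 1940.6 g/s.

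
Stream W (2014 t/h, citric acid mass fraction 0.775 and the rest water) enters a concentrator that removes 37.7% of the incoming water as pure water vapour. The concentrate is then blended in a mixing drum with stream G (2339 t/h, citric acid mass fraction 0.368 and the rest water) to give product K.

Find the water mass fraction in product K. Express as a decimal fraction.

Vapour removed = 0.377×0.225×2014 = 170.84 t/h; concentrate = 1843.2 t/h.
water reaching the mixer = 282.31 (from concentrate) + 2339×0.632 = 1760.6 t/h.
Product flow = 1843.2 + 2339 = 4182.2 t/h; water fraction = 0.421.

0.421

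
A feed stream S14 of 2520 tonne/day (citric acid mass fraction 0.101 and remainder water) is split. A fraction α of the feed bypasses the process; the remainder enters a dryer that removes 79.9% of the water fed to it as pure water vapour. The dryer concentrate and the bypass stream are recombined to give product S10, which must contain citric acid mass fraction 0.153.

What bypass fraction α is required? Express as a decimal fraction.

0.527

All 2520×0.101 = 254.52 tonne/day of citric acid reaches S10, so S10 = 254.52/0.153 = 1663.5 tonne/day and vapour = 856.47 tonne/day.
The evaporator receives (1−α)·2520 of feed at 0.899 water and removes 0.799 of that water:
0.799×0.899×(1−α)×2520 = 856.47
(1−α) = 856.47/1810.1 = 0.4732;  α = 0.5268.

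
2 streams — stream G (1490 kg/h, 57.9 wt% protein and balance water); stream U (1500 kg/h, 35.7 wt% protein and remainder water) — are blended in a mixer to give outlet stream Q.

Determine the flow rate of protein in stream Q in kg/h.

1398 kg/h

protein out = protein in = 1490×0.579 + 1500×0.357 = 1398.2 kg/h.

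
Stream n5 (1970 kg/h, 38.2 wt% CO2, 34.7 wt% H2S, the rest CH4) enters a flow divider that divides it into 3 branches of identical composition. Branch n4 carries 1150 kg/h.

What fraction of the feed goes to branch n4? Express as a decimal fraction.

0.584

Fraction to n4 = 1150/1970 = 0.5838.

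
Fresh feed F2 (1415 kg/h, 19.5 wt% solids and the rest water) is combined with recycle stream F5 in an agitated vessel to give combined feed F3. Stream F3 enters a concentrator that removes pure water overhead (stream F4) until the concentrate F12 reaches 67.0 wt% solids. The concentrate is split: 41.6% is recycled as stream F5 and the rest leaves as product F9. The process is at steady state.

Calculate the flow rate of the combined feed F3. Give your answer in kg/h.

Overall solids balance (none leaves overhead): solids in fresh feed = solids in product, i.e. 1415×0.195 = (1−0.416)·F12·0.670.
F12 = 275.93/(0.670×0.584) = 705.19 kg/h.
Recycle F5 = 0.416×705.19 = 293.36 kg/h.
Combined feed F3 = 1415 + 293.36 = 1708.4 kg/h.

1708 kg/h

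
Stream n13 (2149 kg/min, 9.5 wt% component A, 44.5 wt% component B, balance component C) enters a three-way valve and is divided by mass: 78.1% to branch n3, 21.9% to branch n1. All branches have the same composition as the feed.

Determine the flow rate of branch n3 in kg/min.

Branch n3 flow = 0.781×2149 = 1678.4 kg/min.

1678 kg/min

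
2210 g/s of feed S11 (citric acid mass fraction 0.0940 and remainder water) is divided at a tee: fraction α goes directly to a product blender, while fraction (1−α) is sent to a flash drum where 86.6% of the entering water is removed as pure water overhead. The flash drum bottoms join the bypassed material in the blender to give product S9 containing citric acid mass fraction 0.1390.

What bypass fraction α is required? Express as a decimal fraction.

All 2210×0.094 = 207.74 g/s of citric acid reaches S9, so S9 = 207.74/0.139 = 1494.5 g/s and vapour = 715.47 g/s.
The evaporator receives (1−α)·2210 of feed at 0.906 water and removes 0.866 of that water:
0.866×0.906×(1−α)×2210 = 715.47
(1−α) = 715.47/1734 = 0.4126;  α = 0.5874.

0.587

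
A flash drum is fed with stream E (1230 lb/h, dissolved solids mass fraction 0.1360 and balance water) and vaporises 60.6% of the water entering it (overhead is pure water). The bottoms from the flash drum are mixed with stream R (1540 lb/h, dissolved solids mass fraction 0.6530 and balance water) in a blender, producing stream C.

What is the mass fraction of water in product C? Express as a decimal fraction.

0.4483

Vapour removed = 0.606×0.864×1230 = 644.01 lb/h; concentrate = 585.99 lb/h.
water reaching the mixer = 418.71 (from concentrate) + 1540×0.347 = 953.09 lb/h.
Product flow = 585.99 + 1540 = 2126 lb/h; water fraction = 0.4483.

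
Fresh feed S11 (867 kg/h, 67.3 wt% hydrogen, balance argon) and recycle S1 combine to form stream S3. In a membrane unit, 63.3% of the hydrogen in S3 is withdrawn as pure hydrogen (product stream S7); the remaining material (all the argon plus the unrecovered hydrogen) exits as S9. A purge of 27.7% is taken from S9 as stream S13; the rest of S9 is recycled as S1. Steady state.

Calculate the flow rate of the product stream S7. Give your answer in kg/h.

502.7 kg/h

hydrogen in S3: m_A = 867×0.673 + (1−0.277)·(1−0.633)·m_A, so m_A = 583.49/0.7347 = 794.23 kg/h.
Product S7 = 0.633×794.23 = 502.75 kg/h.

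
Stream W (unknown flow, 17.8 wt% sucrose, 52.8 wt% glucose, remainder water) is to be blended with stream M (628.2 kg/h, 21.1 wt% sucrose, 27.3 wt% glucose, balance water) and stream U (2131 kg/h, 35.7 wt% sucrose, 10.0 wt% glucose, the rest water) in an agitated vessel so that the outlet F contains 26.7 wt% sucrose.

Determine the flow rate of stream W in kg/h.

1760 kg/h

Let W be the unknown flow. Total out = 2759.2 + W.
sucrose balance: 893.32 + 0.178·W = 0.267·(2759.2 + W)
(0.178 − 0.267)·W = 0.267×2759.2 − 893.32 = -156.61
W = -156.61 / -0.089 = 1759.7 kg/h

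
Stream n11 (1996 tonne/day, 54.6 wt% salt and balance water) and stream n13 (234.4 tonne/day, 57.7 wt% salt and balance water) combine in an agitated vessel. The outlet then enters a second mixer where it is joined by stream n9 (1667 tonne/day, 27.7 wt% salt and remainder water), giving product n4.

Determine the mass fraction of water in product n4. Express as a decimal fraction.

0.567

Overall, product flow = 3897.4 tonne/day.
water in = 1996×0.454 + 234.4×0.423 + 1667×0.723 = 2210.6 tonne/day.
water fraction in n4 = 0.567.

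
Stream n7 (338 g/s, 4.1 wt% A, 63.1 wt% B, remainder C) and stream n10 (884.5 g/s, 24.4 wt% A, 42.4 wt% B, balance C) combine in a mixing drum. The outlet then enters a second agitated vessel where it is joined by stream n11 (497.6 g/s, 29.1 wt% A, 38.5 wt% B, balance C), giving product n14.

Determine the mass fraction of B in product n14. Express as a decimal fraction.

Overall, product flow = 1720.1 g/s.
B in = 338×0.631 + 884.5×0.424 + 497.6×0.385 = 779.88 g/s.
B fraction in n14 = 0.4534.

0.4534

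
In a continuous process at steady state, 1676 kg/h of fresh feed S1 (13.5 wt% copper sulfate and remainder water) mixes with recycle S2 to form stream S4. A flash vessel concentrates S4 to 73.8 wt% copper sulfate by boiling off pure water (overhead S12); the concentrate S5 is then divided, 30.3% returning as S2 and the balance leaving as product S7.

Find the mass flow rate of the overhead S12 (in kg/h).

Overall copper sulfate balance (none leaves overhead): copper sulfate in fresh feed = copper sulfate in product, i.e. 1676×0.135 = (1−0.303)·S5·0.738.
S5 = 226.26/(0.738×0.697) = 439.86 kg/h.
Recycle S2 = 0.303×439.86 = 133.28 kg/h.
Combined feed S4 = 1676 + 133.28 = 1809.3 kg/h.
Overhead S12 = S4 − S5 = 1809.3 − 439.86 = 1369.4 kg/h.

1369 kg/h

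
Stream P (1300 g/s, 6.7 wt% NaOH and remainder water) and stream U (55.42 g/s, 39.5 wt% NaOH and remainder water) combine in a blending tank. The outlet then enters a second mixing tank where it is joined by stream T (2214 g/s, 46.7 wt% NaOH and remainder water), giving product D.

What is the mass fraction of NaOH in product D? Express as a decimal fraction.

0.320

Overall, product flow = 3569.4 g/s.
NaOH in = 1300×0.067 + 55.42×0.395 + 2214×0.467 = 1142.9 g/s.
NaOH fraction in D = 0.320.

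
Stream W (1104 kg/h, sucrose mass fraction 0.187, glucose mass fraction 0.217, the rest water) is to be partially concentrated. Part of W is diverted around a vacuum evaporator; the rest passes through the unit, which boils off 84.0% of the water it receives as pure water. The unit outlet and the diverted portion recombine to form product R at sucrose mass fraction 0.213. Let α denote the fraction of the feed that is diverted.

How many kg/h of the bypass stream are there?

All 1104×0.187 = 206.45 kg/h of sucrose reaches R, so R = 206.45/0.213 = 969.24 kg/h and vapour = 134.76 kg/h.
The evaporator receives (1−α)·1104 of feed at 0.596 water and removes 0.840 of that water:
0.840×0.596×(1−α)×1104 = 134.76
(1−α) = 134.76/552.71 = 0.2438;  α = 0.7562.
Bypass flow = 0.7562×1104 = 834.82 kg/h.

834.8 kg/h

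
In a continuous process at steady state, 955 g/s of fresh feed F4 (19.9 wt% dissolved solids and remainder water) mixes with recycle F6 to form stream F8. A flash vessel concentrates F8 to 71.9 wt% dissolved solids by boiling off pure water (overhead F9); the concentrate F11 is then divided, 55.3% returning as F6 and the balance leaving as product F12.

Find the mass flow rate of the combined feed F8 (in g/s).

Overall dissolved solids balance (none leaves overhead): dissolved solids in fresh feed = dissolved solids in product, i.e. 955×0.199 = (1−0.553)·F11·0.719.
F11 = 190.05/(0.719×0.447) = 591.32 g/s.
Recycle F6 = 0.553×591.32 = 327 g/s.
Combined feed F8 = 955 + 327 = 1282 g/s.

1282 g/s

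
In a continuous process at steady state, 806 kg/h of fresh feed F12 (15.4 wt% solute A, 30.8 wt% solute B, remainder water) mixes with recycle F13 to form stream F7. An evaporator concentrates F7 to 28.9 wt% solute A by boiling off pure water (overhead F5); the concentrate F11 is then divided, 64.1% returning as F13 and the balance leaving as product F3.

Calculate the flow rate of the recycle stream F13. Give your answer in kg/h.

766.9 kg/h

Overall solute A balance (none leaves overhead): solute A in fresh feed = solute A in product, i.e. 806×0.154 = (1−0.641)·F11·0.289.
F11 = 124.12/(0.289×0.359) = 1196.4 kg/h.
Recycle F13 = 0.641×1196.4 = 766.87 kg/h.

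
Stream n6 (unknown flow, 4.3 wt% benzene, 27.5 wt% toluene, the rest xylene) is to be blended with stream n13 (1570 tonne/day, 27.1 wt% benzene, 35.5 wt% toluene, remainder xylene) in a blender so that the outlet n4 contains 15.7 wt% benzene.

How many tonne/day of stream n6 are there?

Let n6 be the unknown flow. Total out = 1570 + n6.
benzene balance: 425.47 + 0.043·n6 = 0.157·(1570 + n6)
(0.043 − 0.157)·n6 = 0.157×1570 − 425.47 = -178.98
n6 = -178.98 / -0.114 = 1570 tonne/day

1570 tonne/day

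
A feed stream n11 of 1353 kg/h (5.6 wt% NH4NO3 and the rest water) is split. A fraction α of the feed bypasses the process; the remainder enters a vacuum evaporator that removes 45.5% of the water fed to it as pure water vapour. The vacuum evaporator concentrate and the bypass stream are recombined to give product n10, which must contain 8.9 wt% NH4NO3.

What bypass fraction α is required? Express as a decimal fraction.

0.137

All 1353×0.056 = 75.768 kg/h of NH4NO3 reaches n10, so n10 = 75.768/0.089 = 851.33 kg/h and vapour = 501.67 kg/h.
The evaporator receives (1−α)·1353 of feed at 0.944 water and removes 0.455 of that water:
0.455×0.944×(1−α)×1353 = 501.67
(1−α) = 501.67/581.14 = 0.8633;  α = 0.1367.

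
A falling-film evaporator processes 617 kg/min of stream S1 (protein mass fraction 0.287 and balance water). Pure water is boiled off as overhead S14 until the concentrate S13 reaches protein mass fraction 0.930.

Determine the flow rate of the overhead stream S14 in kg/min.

protein is conserved: 617×0.287 = 177.08 kg/min all reports to the concentrate.
Concentrate = 177.08/(target fraction) = 190.41 kg/min.
Overhead = 617 − 190.41 = 426.59 kg/min.

426.6 kg/min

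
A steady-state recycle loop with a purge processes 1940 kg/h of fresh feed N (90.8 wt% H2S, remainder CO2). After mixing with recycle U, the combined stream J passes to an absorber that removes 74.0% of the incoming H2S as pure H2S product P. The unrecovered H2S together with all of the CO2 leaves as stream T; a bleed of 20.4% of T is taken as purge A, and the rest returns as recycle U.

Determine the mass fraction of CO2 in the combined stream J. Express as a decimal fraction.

CO2 enters only via N and leaves only via the purge: 1940×0.092 = 0.204×(CO2 in T), and the absorber passes all CO2, so CO2 in J = CO2 in T = 874.9 kg/h.
H2S in J: m_A = 1940×0.908 + (1−0.204)·(1−0.740)·m_A, so m_A = 1761.5/0.7930 = 2221.2 kg/h.
J = 2221.2 + 874.9 = 3096.1 kg/h.
CO2 fraction in J = 874.9/3096.1 = 0.283.

0.283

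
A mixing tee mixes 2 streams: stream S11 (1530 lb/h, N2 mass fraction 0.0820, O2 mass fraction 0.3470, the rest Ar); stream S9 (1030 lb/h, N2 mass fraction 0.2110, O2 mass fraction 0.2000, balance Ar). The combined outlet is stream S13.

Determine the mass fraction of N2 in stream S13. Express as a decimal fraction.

Total flow out = 1530 + 1030 = 2560 lb/h.
N2 in = 1530×0.082 + 1030×0.211 = 342.79 lb/h.
N2 mass fraction in S13 = 342.79/2560 = 0.1339.

0.1339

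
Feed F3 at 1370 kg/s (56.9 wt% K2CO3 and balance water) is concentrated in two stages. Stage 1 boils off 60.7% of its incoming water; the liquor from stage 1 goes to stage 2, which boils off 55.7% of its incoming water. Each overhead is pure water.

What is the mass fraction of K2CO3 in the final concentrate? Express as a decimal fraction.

0.8835

water in feed = 1370×0.431 = 590.47 kg/s.
After stage 1: water left = (1−0.607)×590.47 = 232.05; stream total = 1011.6 kg/s.
After stage 2: water left = (1−0.557)×232.05 = 102.8; final concentrate = 882.33 kg/s.
K2CO3 fraction = 779.53/882.33 = 0.8835.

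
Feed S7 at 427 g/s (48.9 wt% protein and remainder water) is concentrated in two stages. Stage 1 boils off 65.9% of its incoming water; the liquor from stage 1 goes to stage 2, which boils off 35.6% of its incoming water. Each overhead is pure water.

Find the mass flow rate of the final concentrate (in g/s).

256.7 g/s

water in feed = 427×0.511 = 218.2 g/s.
After stage 1: water left = (1−0.659)×218.2 = 74.405; stream total = 283.21 g/s.
After stage 2: water left = (1−0.356)×74.405 = 47.917; final concentrate = 256.72 g/s.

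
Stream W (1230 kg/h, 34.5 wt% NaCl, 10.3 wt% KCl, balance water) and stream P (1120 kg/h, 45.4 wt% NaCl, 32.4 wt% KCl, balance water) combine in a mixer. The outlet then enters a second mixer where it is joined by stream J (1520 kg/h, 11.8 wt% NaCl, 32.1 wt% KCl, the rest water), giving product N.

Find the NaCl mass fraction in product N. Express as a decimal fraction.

Overall, product flow = 3870 kg/h.
NaCl in = 1230×0.345 + 1120×0.454 + 1520×0.118 = 1112.2 kg/h.
NaCl fraction in N = 0.287.

0.287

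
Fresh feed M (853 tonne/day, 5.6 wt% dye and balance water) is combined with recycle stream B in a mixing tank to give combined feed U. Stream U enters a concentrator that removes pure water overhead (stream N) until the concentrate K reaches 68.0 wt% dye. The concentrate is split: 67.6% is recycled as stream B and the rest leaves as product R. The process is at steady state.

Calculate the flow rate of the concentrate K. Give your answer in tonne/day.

216.8 tonne/day

Overall dye balance (none leaves overhead): dye in fresh feed = dye in product, i.e. 853×0.056 = (1−0.676)·K·0.680.
K = 47.768/(0.680×0.324) = 216.81 tonne/day.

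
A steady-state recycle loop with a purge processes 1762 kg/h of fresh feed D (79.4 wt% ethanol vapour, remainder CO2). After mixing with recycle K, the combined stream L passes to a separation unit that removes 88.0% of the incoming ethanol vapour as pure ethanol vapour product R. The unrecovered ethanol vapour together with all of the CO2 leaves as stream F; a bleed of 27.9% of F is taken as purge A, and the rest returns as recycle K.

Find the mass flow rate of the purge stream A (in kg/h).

414.2 kg/h

CO2 enters only via D and leaves only via the purge: 1762×0.206 = 0.279×(CO2 in F), and the separation unit passes all CO2, so CO2 in L = CO2 in F = 1301 kg/h.
ethanol vapour in L: m_A = 1762×0.794 + (1−0.279)·(1−0.880)·m_A, so m_A = 1399/0.9135 = 1531.5 kg/h.
F = (1−0.880)×1531.5 + 1301 = 1484.8 kg/h.
Purge A = 0.279×1484.8 = 414.25 kg/h.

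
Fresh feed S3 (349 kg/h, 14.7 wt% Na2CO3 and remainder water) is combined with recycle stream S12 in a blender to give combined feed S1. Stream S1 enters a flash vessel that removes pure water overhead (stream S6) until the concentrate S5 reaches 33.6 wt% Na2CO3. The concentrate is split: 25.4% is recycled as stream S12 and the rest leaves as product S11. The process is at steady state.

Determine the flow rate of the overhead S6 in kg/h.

Overall Na2CO3 balance (none leaves overhead): Na2CO3 in fresh feed = Na2CO3 in product, i.e. 349×0.147 = (1−0.254)·S5·0.336.
S5 = 51.303/(0.336×0.746) = 204.67 kg/h.
Recycle S12 = 0.254×204.67 = 51.987 kg/h.
Combined feed S1 = 349 + 51.987 = 400.99 kg/h.
Overhead S6 = S1 − S5 = 400.99 − 204.67 = 196.31 kg/h.

196.3 kg/h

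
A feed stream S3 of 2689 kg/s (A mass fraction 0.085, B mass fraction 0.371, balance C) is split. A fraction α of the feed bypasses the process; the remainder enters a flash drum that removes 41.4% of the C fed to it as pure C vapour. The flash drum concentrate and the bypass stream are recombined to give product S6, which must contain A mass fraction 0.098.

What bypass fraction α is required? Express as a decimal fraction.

0.411

All 2689×0.085 = 228.57 kg/s of A reaches S6, so S6 = 228.57/0.098 = 2332.3 kg/s and vapour = 356.7 kg/s.
The evaporator receives (1−α)·2689 of feed at 0.544 C and removes 0.414 of that C:
0.414×0.544×(1−α)×2689 = 356.7
(1−α) = 356.7/605.61 = 0.5890;  α = 0.4110.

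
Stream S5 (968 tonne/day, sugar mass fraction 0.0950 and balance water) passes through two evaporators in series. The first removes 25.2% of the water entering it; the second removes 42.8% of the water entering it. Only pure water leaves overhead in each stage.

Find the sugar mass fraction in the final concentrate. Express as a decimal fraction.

water in feed = 968×0.905 = 876.04 tonne/day.
After stage 1: water left = (1−0.252)×876.04 = 655.28; stream total = 747.24 tonne/day.
After stage 2: water left = (1−0.428)×655.28 = 374.82; final concentrate = 466.78 tonne/day.
sugar fraction = 91.96/466.78 = 0.1970.

0.1970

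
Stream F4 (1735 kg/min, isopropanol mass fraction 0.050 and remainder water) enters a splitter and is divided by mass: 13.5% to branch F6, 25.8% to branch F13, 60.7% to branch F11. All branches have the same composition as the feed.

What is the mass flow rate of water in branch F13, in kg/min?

Branch F13 total = 0.258×1735 = 447.63 kg/min.
water in F13 = 0.950×447.63 = 425.25 kg/min.

425.2 kg/min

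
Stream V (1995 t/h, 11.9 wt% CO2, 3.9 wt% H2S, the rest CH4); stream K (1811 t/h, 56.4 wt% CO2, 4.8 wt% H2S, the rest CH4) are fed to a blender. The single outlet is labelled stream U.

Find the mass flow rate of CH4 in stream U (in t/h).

2382 t/h

CH4 out = CH4 in = 1995×0.842 + 1811×0.388 = 2382.5 t/h.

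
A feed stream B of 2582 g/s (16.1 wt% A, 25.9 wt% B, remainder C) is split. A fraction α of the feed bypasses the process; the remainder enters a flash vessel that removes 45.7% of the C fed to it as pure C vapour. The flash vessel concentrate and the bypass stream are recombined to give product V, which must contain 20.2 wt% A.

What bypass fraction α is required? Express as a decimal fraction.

All 2582×0.161 = 415.7 g/s of A reaches V, so V = 415.7/0.202 = 2057.9 g/s and vapour = 524.07 g/s.
The evaporator receives (1−α)·2582 of feed at 0.580 C and removes 0.457 of that C:
0.457×0.580×(1−α)×2582 = 524.07
(1−α) = 524.07/684.38 = 0.7658;  α = 0.2342.

0.234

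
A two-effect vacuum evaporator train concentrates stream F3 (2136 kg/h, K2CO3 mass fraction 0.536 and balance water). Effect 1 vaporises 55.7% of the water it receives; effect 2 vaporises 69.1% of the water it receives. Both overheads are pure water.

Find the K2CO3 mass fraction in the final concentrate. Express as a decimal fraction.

water in feed = 2136×0.464 = 991.1 kg/h.
After stage 1: water left = (1−0.557)×991.1 = 439.06; stream total = 1584 kg/h.
After stage 2: water left = (1−0.691)×439.06 = 135.67; final concentrate = 1280.6 kg/h.
K2CO3 fraction = 1144.9/1280.6 = 0.894.

0.894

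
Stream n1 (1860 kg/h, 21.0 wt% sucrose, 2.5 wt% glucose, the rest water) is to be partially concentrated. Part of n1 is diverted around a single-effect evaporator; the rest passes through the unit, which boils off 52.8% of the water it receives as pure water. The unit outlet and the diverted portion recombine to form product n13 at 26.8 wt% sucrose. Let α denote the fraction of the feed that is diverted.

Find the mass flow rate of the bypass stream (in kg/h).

863.4 kg/h

All 1860×0.210 = 390.6 kg/h of sucrose reaches n13, so n13 = 390.6/0.268 = 1457.5 kg/h and vapour = 402.54 kg/h.
The evaporator receives (1−α)·1860 of feed at 0.765 water and removes 0.528 of that water:
0.528×0.765×(1−α)×1860 = 402.54
(1−α) = 402.54/751.29 = 0.5358;  α = 0.4642.
Bypass flow = 0.4642×1860 = 863.42 kg/h.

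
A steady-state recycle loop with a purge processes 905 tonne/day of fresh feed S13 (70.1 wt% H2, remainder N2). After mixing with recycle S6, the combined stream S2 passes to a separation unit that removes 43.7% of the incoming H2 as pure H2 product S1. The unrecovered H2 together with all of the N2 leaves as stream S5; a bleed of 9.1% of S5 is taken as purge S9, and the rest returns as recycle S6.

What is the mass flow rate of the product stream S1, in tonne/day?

H2 in S2: m_A = 905×0.701 + (1−0.091)·(1−0.437)·m_A, so m_A = 634.4/0.4882 = 1299.4 tonne/day.
Product S1 = 0.437×1299.4 = 567.83 tonne/day.

567.8 tonne/day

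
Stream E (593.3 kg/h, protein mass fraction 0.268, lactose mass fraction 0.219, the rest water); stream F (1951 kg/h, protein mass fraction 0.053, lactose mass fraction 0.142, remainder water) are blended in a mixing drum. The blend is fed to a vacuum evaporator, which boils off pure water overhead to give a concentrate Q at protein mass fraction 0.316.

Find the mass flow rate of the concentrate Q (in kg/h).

protein entering = 593.3×0.268 + 1951×0.053 = 262.41 kg/h.
All protein reports to Q, so Q = 262.41/0.316 = 830.4 kg/h.

830.4 kg/h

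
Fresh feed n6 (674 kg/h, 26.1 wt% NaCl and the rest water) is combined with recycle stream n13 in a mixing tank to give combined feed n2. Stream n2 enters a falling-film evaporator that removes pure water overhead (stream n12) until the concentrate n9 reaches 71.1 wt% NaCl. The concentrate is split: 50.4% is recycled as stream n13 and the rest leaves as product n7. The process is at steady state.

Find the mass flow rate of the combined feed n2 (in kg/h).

925.4 kg/h

Overall NaCl balance (none leaves overhead): NaCl in fresh feed = NaCl in product, i.e. 674×0.261 = (1−0.504)·n9·0.711.
n9 = 175.91/(0.711×0.496) = 498.83 kg/h.
Recycle n13 = 0.504×498.83 = 251.41 kg/h.
Combined feed n2 = 674 + 251.41 = 925.41 kg/h.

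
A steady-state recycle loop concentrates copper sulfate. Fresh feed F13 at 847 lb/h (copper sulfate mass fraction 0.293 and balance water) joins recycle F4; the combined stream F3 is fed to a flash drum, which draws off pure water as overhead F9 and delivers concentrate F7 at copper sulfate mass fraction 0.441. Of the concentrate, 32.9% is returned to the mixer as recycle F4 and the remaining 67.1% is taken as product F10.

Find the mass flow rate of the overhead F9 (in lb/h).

Overall copper sulfate balance (none leaves overhead): copper sulfate in fresh feed = copper sulfate in product, i.e. 847×0.293 = (1−0.329)·F7·0.441.
F7 = 248.17/(0.441×0.671) = 838.67 lb/h.
Recycle F4 = 0.329×838.67 = 275.92 lb/h.
Combined feed F3 = 847 + 275.92 = 1122.9 lb/h.
Overhead F9 = F3 − F7 = 1122.9 − 838.67 = 284.25 lb/h.

284.3 lb/h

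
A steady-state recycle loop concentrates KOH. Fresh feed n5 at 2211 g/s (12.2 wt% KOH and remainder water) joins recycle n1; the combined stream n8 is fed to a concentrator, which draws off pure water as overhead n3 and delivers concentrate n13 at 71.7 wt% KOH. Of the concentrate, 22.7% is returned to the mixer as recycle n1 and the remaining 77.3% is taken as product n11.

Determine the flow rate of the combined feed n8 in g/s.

Overall KOH balance (none leaves overhead): KOH in fresh feed = KOH in product, i.e. 2211×0.122 = (1−0.227)·n13·0.717.
n13 = 269.74/(0.717×0.773) = 486.69 g/s.
Recycle n1 = 0.227×486.69 = 110.48 g/s.
Combined feed n8 = 2211 + 110.48 = 2321.5 g/s.

2321 g/s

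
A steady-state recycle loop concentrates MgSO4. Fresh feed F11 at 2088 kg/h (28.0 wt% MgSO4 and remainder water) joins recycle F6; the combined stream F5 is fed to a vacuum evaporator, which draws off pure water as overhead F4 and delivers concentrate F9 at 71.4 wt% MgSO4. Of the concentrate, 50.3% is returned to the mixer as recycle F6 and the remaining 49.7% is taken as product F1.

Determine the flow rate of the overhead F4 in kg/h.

Overall MgSO4 balance (none leaves overhead): MgSO4 in fresh feed = MgSO4 in product, i.e. 2088×0.280 = (1−0.503)·F9·0.714.
F9 = 584.64/(0.714×0.497) = 1647.5 kg/h.
Recycle F6 = 0.503×1647.5 = 828.71 kg/h.
Combined feed F5 = 2088 + 828.71 = 2916.7 kg/h.
Overhead F4 = F5 − F9 = 2916.7 − 1647.5 = 1269.2 kg/h.

1269 kg/h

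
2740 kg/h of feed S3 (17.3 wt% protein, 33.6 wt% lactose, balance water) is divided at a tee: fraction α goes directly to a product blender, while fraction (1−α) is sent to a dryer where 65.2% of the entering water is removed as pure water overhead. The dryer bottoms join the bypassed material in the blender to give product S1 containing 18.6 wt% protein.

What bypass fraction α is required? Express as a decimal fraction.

All 2740×0.173 = 474.02 kg/h of protein reaches S1, so S1 = 474.02/0.186 = 2548.5 kg/h and vapour = 191.51 kg/h.
The evaporator receives (1−α)·2740 of feed at 0.491 water and removes 0.652 of that water:
0.652×0.491×(1−α)×2740 = 191.51
(1−α) = 191.51/877.16 = 0.2183;  α = 0.7817.

0.782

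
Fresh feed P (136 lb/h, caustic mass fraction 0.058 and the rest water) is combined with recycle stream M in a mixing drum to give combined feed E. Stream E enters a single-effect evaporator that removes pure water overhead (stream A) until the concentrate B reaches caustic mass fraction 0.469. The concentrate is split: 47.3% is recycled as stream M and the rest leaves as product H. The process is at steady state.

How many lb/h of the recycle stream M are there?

Overall caustic balance (none leaves overhead): caustic in fresh feed = caustic in product, i.e. 136×0.058 = (1−0.473)·B·0.469.
B = 7.888/(0.469×0.527) = 31.914 lb/h.
Recycle M = 0.473×31.914 = 15.095 lb/h.

15.1 lb/h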